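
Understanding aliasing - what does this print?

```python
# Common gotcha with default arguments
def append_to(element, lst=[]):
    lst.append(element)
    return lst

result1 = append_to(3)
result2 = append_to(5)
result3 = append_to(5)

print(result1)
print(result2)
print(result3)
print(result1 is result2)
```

Key concept: mutable default argument gotcha.
Step by step:
`result1 = append_to(3)` → result1 = [3]
`result2 = append_to(5)` → result1 = [3, 5] (same object as result2); result2 = [3, 5] (same object as result1)
`result3 = append_to(5)` → result1 = [3, 5, 5] (same object as result2, result3); result2 = [3, 5, 5] (same object as result1, result3); result3 = [3, 5, 5] (same object as result1, result2)
`print(result1)` → prints [3, 5, 5]
`print(result2)` → prints [3, 5, 5]
`print(result3)` → prints [3, 5, 5]
`print(result1 is result2)` → prints True

Answer:
[3, 5, 5]
[3, 5, 5]
[3, 5, 5]
True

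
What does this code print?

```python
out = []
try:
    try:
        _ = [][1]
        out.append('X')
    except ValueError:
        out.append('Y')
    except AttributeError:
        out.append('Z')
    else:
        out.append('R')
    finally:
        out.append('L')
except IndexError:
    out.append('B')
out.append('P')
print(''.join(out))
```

Execution trace: 'L' (inner finally) → 'B' (outer except IndexError) → 'P' (after the try/except). Output: LBP

Answer: LBP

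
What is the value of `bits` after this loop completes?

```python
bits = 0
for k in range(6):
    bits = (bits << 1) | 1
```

Build 6 consecutive 1-bits: 0b111111
`bits` takes the values: 0 → 1 → 3 → 7 → 15 → 31 → 63

Answer: 63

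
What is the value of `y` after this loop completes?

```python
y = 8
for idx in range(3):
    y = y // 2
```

Halve 3 times: 8 // 2^3 = 1
`y` takes the values: 8 → 4 → 2 → 1

Answer: 1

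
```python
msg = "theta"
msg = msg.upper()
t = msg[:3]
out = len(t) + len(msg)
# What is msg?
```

Trace:
`msg = "theta"` → msg = 'theta'
`msg = msg.upper()` → msg = 'THETA'
`t = msg[:3]` → t = 'THE'
`out = len(t) + len(msg)` → out = 8
So msg = 'THETA'

Answer: 'THETA'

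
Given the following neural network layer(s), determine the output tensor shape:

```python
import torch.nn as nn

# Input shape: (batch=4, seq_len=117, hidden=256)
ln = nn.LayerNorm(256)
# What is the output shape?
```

Input: (4, 117, 256) -> Output: (4, 117, 256)

Answer: (4, 117, 256)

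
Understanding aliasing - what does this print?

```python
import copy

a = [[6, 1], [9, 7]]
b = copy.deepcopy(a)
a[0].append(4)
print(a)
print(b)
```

Key concept: deep copy is fully independent.
Step by step:
`a = [[6, 1], [9, 7]]` → a = [[6, 1], [9, 7]]
`b = copy.deepcopy(a)` → b = [[6, 1], [9, 7]]
`a[0].append(4)` → a = [[6, 1, 4], [9, 7]]
`print(a)` → prints [[6, 1, 4], [9, 7]]
`print(b)` → prints [[6, 1], [9, 7]]

Answer:
[[6, 1, 4], [9, 7]]
[[6, 1], [9, 7]]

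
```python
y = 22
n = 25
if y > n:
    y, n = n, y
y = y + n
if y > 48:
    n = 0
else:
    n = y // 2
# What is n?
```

Trace:
`y = 22` → y = 22
`n = 25` → n = 25
`if y > n: ...` → y > n is False → no variable changes
`y = y + n` → y = 47
`if y > 48: ...` → y > 48 is False, take else branch → n = 23
So n = 23

Answer: 23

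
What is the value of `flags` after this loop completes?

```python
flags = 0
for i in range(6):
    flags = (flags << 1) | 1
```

Build 6 consecutive 1-bits: 0b111111
`flags` takes the values: 0 → 1 → 3 → 7 → 15 → 31 → 63

Answer: 63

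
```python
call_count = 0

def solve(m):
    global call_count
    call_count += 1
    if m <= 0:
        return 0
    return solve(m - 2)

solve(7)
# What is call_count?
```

Linear recursion stepping by 2: 5 calls from m=7 down to ≤0.

Answer: 5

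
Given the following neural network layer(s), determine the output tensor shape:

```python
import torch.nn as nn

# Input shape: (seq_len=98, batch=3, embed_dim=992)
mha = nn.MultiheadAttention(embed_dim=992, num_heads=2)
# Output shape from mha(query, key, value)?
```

Input: (98, 3, 992) -> Output: (98, 3, 992)

Answer: (98, 3, 992)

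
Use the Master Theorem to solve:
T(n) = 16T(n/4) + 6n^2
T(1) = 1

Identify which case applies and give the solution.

a=16, b=4, f(n)=6n^2. log_4(16) = 2. Since c=2 = 2, Case 2 applies: T(n) = Θ(n^log_b(a) · log n) = O(n^2 log n).

Answer: O(n^2 log n) - Case 2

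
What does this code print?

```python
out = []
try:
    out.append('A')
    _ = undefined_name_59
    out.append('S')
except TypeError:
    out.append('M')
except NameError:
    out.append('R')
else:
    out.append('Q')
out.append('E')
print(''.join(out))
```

Execution trace: 'A' (try body) → 'R' (except NameError) → 'E' (after the try/except). Output: ARE

Answer: ARE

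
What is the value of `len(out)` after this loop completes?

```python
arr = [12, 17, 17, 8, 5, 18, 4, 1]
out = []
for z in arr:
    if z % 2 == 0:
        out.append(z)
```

Count even numbers in [12, 17, 17, 8, 5, 18, 4, 1]
`out` takes the values: [] → [12] → [12, 8] → [12, 8, 18] → [12, 8, 18, 4]
So `len(out)` = 4

Answer: 4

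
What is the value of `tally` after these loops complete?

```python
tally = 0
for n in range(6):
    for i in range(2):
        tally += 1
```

6 * 2 = 12
`tally` takes the values: 0 → 1 → 2 → 3 → 4 → 5 → 6 → 7 → 8 → 9 → 10 → 11 → 12

Answer: 12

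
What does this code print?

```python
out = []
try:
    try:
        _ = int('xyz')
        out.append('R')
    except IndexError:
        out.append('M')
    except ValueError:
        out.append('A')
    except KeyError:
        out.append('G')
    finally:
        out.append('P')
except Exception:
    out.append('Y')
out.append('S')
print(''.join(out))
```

Execution trace: 'A' (inner except ValueError) → 'P' (inner finally) → 'S' (after the try/except). Output: APS

Answer: APS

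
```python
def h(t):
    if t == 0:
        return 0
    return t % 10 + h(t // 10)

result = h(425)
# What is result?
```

Sum of digits of 425: 5 + 2 + 4 = 11

Answer: 11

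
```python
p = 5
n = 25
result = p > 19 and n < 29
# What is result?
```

Trace:
`p = 5` → p = 5
`n = 25` → n = 25
`result = p > 19 and n < 29` → result = False
So result = False

Answer: False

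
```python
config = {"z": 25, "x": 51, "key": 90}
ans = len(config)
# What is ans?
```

Trace:
`config = {"z": 25, "x": 51, "key": 90}` → config = {'z': 25, 'x': 51, 'key': 90}
`ans = len(config)` → ans = 3
So ans = 3

Answer: 3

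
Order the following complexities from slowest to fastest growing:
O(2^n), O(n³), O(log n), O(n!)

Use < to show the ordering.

Ordered by growth rate: O(log n) < O(n³) < O(2^n) < O(n!)

Answer: O(log n) < O(n³) < O(2^n) < O(n!)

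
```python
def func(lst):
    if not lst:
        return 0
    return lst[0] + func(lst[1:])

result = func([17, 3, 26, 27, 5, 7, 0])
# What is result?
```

17 + 3 + 26 + 27 + 5 + 7 + 0 + 0 = 85

Answer: 85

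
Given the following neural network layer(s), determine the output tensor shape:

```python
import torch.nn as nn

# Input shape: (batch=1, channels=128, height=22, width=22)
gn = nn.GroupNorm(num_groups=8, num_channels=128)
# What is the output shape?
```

Input: (1, 128, 22, 22) -> Output: (1, 128, 22, 22)

Answer: (1, 128, 22, 22)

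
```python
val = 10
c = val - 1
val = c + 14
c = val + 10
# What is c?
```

Trace:
`val = 10` → val = 10
`c = val - 1` → c = 9
`val = c + 14` → val = 23
`c = val + 10` → c = 33
So c = 33

Answer: 33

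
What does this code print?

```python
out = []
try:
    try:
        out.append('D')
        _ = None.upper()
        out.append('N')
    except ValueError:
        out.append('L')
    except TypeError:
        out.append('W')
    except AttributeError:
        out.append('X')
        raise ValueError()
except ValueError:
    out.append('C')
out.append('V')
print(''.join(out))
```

Execution trace: 'D' (try body) → 'X' (except AttributeError) → 'C' (outer except ValueError) → 'V' (after the try/except). Output: DXCV

Answer: DXCV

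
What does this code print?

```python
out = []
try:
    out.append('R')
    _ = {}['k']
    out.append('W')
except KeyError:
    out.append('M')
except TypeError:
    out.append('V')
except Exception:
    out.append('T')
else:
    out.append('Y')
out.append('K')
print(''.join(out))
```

Execution trace: 'R' (try body) → 'M' (except KeyError) → 'K' (after the try/except). Output: RMK

Answer: RMK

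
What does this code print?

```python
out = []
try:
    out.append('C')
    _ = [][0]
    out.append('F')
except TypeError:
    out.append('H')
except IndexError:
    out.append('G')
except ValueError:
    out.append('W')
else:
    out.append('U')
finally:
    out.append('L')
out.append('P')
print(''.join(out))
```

Execution trace: 'C' (try body) → 'G' (except IndexError) → 'L' (finally) → 'P' (after the try/except). Output: CGLP

Answer: CGLP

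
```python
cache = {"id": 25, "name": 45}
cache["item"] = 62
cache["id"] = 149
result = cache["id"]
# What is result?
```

Trace:
`cache = {"id": 25, "name": 45}` → cache = {'id': 25, 'name': 45}
`cache["item"] = 62` → cache = {'id': 25, 'name': 45, 'item': 62}
`cache["id"] = 149` → cache = {'id': 149, 'name': 45, 'item': 62}
`result = cache["id"]` → result = 149
So result = 149

Answer: 149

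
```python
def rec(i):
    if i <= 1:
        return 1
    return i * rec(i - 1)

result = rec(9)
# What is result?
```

rec(9) = 9 * 8 * 7 * 6 * 5 * 4 * 3 * 2 * 1 = 362880

Answer: 362880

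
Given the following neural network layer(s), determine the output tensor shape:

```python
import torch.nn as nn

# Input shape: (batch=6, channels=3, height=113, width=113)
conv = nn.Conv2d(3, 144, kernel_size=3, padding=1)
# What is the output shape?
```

Input: (6, 3, 113, 113) -> Output: (6, 144, 113, 113)

Answer: (6, 144, 113, 113)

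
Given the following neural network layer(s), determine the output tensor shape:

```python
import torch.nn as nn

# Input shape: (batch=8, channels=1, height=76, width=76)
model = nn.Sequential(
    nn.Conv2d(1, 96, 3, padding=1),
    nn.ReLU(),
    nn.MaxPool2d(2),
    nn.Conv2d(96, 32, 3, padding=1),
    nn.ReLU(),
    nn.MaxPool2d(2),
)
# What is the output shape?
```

Input: (8, 1, 76, 76) -> after first Conv2d: (8, 96, 76, 76) -> after first MaxPool2d: (8, 96, 38, 38) -> after second Conv2d: (8, 32, 38, 38) -> Output: (8, 32, 19, 19)

Answer: (8, 32, 19, 19)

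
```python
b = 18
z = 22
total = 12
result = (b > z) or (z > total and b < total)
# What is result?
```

Trace:
`b = 18` → b = 18
`z = 22` → z = 22
`total = 12` → total = 12
`result = (b > z) or (z > total and b < total)` → result = False
So result = False

Answer: False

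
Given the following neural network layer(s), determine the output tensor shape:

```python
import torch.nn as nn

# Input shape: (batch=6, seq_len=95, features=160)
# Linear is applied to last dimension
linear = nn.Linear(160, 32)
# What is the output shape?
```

Input: (6, 95, 160) -> Output: (6, 95, 32)

Answer: (6, 95, 32)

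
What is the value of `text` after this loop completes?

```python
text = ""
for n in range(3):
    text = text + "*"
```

Repeat '*' 3 times
`text` takes the values: "" → "*" → "**" → "***"

Answer: "***"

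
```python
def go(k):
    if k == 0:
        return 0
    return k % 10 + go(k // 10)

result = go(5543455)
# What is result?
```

Sum of digits of 5543455: 5 + 5 + 4 + 3 + 4 + 5 + 5 = 31

Answer: 31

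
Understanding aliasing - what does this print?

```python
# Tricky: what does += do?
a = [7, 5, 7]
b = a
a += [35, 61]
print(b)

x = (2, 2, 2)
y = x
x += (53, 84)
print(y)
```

Key concept: += behavior differs for mutable vs immutable.
Step by step:
`a = [7, 5, 7]` → a = [7, 5, 7]
`b = a` → b = [7, 5, 7] (same object as a)
`a += [35, 61]` → a = [7, 5, 7, 35, 61] (same object as b); b = [7, 5, 7, 35, 61] (same object as a)
`print(b)` → prints [7, 5, 7, 35, 61]
`x = (2, 2, 2)` → x = (2, 2, 2)
`y = x` → y = (2, 2, 2)
`x += (53, 84)` → x = (2, 2, 2, 53, 84)
`print(y)` → prints (2, 2, 2)

Answer:
[7, 5, 7, 35, 61]
(2, 2, 2)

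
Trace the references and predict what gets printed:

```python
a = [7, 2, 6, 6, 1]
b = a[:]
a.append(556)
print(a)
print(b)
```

Key concept: slice [:] creates copy.
Step by step:
`a = [7, 2, 6, 6, 1]` → a = [7, 2, 6, 6, 1]
`b = a[:]` → b = [7, 2, 6, 6, 1]
`a.append(556)` → a = [7, 2, 6, 6, 1, 556]
`print(a)` → prints [7, 2, 6, 6, 1, 556]
`print(b)` → prints [7, 2, 6, 6, 1]

Answer:
[7, 2, 6, 6, 1, 556]
[7, 2, 6, 6, 1]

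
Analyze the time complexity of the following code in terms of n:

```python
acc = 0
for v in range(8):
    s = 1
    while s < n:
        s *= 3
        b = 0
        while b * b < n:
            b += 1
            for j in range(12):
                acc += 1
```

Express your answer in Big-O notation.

Each loop level contributes: 1 × log n × √n × 1. Multiplying the contributions gives O(√n log n).

Answer: O(√n log n)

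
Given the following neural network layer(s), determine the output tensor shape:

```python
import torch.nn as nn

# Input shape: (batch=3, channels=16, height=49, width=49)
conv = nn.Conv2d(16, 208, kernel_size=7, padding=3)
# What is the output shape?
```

Input: (3, 16, 49, 49) -> Output: (3, 208, 49, 49)

Answer: (3, 208, 49, 49)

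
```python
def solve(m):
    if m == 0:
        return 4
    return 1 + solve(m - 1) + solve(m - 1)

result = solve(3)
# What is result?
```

solve(m) = 1 + 2·solve(m-1), solve(0)=4. Closed form: (4+1)·2^3 - 1 = 39.

Answer: 39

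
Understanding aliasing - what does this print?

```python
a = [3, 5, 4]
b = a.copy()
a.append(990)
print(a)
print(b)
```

Key concept: list.copy() creates independent copy.
Step by step:
`a = [3, 5, 4]` → a = [3, 5, 4]
`b = a.copy()` → b = [3, 5, 4]
`a.append(990)` → a = [3, 5, 4, 990]
`print(a)` → prints [3, 5, 4, 990]
`print(b)` → prints [3, 5, 4]

Answer:
[3, 5, 4, 990]
[3, 5, 4]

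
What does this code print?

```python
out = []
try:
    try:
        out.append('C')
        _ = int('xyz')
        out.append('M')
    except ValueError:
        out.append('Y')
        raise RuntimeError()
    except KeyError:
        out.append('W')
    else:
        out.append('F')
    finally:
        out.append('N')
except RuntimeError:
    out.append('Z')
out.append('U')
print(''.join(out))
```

Execution trace: 'C' (inner try body) → 'Y' (inner except ValueError) → 'N' (inner finally) → 'Z' (outer except RuntimeError) → 'U' (after the try/except). Output: CYNZU

Answer: CYNZU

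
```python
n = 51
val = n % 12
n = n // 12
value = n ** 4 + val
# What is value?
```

Trace:
`n = 51` → n = 51
`val = n % 12` → val = 3
`n = n // 12` → n = 4
`value = n ** 4 + val` → value = 259
So value = 259

Answer: 259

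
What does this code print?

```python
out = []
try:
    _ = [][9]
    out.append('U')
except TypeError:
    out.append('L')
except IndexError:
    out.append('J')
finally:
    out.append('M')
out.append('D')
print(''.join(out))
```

Execution trace: 'J' (except IndexError) → 'M' (finally) → 'D' (after the try/except). Output: JMD

Answer: JMD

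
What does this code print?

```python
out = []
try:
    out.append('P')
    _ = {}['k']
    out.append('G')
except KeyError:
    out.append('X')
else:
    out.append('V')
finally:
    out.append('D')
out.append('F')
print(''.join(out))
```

Execution trace: 'P' (try body) → 'X' (except KeyError) → 'D' (finally) → 'F' (after the try/except). Output: PXDF

Answer: PXDF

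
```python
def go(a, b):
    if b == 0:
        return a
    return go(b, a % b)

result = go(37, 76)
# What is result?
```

go(37, 76) -> go(76, 37) -> go(37, 2) -> go(2, 1) -> go(1, 0) -> 1

Answer: 1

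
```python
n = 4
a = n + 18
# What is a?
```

Trace:
`n = 4` → n = 4
`a = n + 18` → a = 22
So a = 22

Answer: 22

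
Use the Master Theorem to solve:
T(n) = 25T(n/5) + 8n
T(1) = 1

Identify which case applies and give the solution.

a=25, b=5, f(n)=8n. log_5(25) = 2. Since c=1 < 2, Case 1 applies: T(n) = Θ(n^log_b(a)) = O(n^2).

Answer: O(n^2) - Case 1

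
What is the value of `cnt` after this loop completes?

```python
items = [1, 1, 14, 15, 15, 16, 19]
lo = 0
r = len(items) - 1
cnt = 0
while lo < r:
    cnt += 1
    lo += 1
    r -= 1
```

Iterations until pointers meet (list length 7)
`cnt` takes the values: 0 → 1 → 2 → 3

Answer: 3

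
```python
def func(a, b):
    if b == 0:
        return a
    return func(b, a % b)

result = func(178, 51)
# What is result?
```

func(178, 51) -> func(51, 25) -> func(25, 1) -> func(1, 0) -> 1

Answer: 1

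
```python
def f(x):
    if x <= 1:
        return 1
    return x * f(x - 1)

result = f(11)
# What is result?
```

f(11) = 11 * 10 * 9 * 8 * 7 * 6 * 5 * 4 * 3 * 2 * 1 = 39916800

Answer: 39916800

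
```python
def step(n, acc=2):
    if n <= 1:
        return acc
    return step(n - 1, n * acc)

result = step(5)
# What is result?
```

Accumulator trace (n, acc): (5, 2) -> (4, 10) -> (3, 40) -> (2, 120) -> (1, 240) -> return 240

Answer: 240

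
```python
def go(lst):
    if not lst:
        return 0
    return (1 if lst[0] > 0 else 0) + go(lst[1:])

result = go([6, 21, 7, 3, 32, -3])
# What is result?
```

Count of positive elements in [6, 21, 7, 3, 32, -3] = 5

Answer: 5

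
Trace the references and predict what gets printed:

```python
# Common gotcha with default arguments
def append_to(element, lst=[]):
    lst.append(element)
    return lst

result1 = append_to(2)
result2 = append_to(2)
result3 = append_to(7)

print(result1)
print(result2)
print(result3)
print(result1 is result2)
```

Key concept: mutable default argument gotcha.
Step by step:
`result1 = append_to(2)` → result1 = [2]
`result2 = append_to(2)` → result1 = [2, 2] (same object as result2); result2 = [2, 2] (same object as result1)
`result3 = append_to(7)` → result1 = [2, 2, 7] (same object as result2, result3); result2 = [2, 2, 7] (same object as result1, result3); result3 = [2, 2, 7] (same object as result1, result2)
`print(result1)` → prints [2, 2, 7]
`print(result2)` → prints [2, 2, 7]
`print(result3)` → prints [2, 2, 7]
`print(result1 is result2)` → prints True

Answer:
[2, 2, 7]
[2, 2, 7]
[2, 2, 7]
True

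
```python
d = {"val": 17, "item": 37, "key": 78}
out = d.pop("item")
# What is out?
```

Trace:
`d = {"val": 17, "item": 37, "key": 78}` → d = {'val': 17, 'item': 37, 'key': 78}
`out = d.pop("item")` → d = {'val': 17, 'key': 78}; out = 37
So out = 37

Answer: 37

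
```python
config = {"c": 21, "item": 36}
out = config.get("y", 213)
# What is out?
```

Trace:
`config = {"c": 21, "item": 36}` → config = {'c': 21, 'item': 36}
`out = config.get("y", 213)` → out = 213
So out = 213

Answer: 213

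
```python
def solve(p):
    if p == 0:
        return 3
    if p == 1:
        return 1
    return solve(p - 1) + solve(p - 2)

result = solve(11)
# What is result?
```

Build up from base cases: solve(0)=3, solve(1)=1, solve(2)=4, solve(3)=5, solve(4)=9, solve(5)=14, solve(6)=23, ..., solve(11)=254

Answer: 254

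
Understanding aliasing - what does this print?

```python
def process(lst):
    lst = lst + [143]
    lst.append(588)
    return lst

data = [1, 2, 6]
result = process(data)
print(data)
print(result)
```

Key concept: rebinding parameter vs mutation.
Step by step:
`data = [1, 2, 6]` → data = [1, 2, 6]
`result = process(data)` → result = [1, 2, 6, 143, 588]
`print(data)` → prints [1, 2, 6]
`print(result)` → prints [1, 2, 6, 143, 588]

Answer:
[1, 2, 6]
[1, 2, 6, 143, 588]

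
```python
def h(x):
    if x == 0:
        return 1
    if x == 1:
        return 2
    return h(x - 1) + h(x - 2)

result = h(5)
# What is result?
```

Build up from base cases: h(0)=1, h(1)=2, h(2)=3, h(3)=5, h(4)=8, h(5)=13

Answer: 13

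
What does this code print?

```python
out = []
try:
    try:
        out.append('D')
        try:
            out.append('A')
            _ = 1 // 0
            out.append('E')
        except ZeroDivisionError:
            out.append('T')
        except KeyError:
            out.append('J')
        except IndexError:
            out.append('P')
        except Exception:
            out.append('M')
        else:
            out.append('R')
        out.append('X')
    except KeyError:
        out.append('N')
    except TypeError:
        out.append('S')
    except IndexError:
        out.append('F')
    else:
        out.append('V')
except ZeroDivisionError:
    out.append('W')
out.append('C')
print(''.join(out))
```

Execution trace: 'D' (try body) → 'A' (inner try body) → 'T' (inner except ZeroDivisionError) → 'X' (try body, no exception) → 'V' (else) → 'C' (after the try/except). Output: DATXVC

Answer: DATXVC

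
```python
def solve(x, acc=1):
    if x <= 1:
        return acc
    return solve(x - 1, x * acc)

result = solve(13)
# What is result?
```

Accumulator trace (n, acc): (13, 1) -> (12, 13) -> (11, 156) -> (10, 1716) -> (9, 17160) -> (8, 154440) -> (7, 1235520) -> (6, 8648640) -> (5, 51891840) -> (4, 259459200) -> (3, 1037836800) -> (2, 3113510400) -> (1, 6227020800) -> return 6227020800

Answer: 6227020800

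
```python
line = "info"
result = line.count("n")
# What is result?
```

Trace:
`line = "info"` → line = 'info'
`result = line.count("n")` → result = 1
So result = 1

Answer: 1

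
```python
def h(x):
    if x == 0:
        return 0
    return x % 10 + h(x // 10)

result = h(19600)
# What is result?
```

Sum of digits of 19600: 0 + 0 + 6 + 9 + 1 = 16

Answer: 16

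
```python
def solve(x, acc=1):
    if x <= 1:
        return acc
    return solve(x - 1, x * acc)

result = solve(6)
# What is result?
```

Accumulator trace (n, acc): (6, 1) -> (5, 6) -> (4, 30) -> (3, 120) -> (2, 360) -> (1, 720) -> return 720

Answer: 720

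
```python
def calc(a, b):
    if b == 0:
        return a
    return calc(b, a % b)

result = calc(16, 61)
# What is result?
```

calc(16, 61) -> calc(61, 16) -> calc(16, 13) -> calc(13, 3) -> calc(3, 1) -> calc(1, 0) -> 1

Answer: 1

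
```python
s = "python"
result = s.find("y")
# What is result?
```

Trace:
`s = "python"` → s = 'python'
`result = s.find("y")` → result = 1
So result = 1

Answer: 1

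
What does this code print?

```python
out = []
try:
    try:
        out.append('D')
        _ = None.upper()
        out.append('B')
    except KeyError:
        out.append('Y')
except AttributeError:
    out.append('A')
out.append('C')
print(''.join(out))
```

Execution trace: 'D' (try body) → 'A' (outer except AttributeError) → 'C' (after the try/except). Output: DAC

Answer: DAC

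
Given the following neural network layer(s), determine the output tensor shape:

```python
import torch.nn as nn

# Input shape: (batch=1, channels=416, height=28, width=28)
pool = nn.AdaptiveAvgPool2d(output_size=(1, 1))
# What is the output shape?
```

Input: (1, 416, 28, 28) -> Output: (1, 416, 1, 1)

Answer: (1, 416, 1, 1)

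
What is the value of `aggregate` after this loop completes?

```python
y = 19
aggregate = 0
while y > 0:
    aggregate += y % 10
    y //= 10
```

Sum digits of 19
`aggregate` takes the values: 0 → 9 → 10

Answer: 10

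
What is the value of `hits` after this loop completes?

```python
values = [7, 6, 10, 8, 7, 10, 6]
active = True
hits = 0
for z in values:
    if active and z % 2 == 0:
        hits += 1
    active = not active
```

Count even values at even positions
`hits` takes the values: 0 → 1 → 2

Answer: 2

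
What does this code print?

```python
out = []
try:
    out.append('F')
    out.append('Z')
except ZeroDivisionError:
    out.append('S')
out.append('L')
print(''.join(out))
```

Execution trace: 'F' (try body) → 'Z' (try body, no exception) → 'L' (after the try/except). Output: FZL

Answer: FZL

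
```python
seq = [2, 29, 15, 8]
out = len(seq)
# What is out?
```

Trace:
`seq = [2, 29, 15, 8]` → seq = [2, 29, 15, 8]
`out = len(seq)` → out = 4
So out = 4

Answer: 4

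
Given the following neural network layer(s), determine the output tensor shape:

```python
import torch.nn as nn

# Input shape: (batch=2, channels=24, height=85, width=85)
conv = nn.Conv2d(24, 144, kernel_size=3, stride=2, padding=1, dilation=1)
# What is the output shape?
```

Input: (2, 24, 85, 85) -> Output: (2, 144, 43, 43)

Answer: (2, 144, 43, 43)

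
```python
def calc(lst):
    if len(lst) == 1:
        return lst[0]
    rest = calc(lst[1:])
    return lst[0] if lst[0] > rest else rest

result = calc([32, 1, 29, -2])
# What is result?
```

Recursive max over [32, 1, 29, -2] = 32

Answer: 32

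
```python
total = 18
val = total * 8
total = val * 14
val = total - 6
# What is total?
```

Trace:
`total = 18` → total = 18
`val = total * 8` → val = 144
`total = val * 14` → total = 2016
`val = total - 6` → val = 2010
So total = 2016

Answer: 2016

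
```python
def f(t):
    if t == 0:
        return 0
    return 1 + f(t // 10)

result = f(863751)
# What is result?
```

Count of digits of 863751: 6

Answer: 6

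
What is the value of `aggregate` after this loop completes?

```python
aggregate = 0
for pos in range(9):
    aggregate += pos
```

Sum of 0 to 8 = 36
`aggregate` takes the values: 0 → 1 → 3 → 6 → 10 → 15 → 21 → 28 → 36

Answer: 36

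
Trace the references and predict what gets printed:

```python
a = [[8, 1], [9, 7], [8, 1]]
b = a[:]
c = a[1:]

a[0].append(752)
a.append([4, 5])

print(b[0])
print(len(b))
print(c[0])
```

Key concept: slice with nested mutation.
Step by step:
`a = [[8, 1], [9, 7], [8, 1]]` → a = [[8, 1], [9, 7], [8, 1]]
`b = a[:]` → b = [[8, 1], [9, 7], [8, 1]]
`c = a[1:]` → c = [[9, 7], [8, 1]]
`a[0].append(752)` → a = [[8, 1, 752], [9, 7], [8, 1]]; b = [[8, 1, 752], [9, 7], [8, 1]]
`a.append([4, 5])` → a = [[8, 1, 752], [9, 7], [8, 1], [4, 5]]
`print(b[0])` → prints [8, 1, 752]
`print(len(b))` → prints 3
`print(c[0])` → prints [9, 7]

Answer:
[8, 1, 752]
3
[9, 7]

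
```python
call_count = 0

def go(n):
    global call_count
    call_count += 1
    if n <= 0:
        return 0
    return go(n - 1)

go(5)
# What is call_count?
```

Linear recursion stepping by 1: 6 calls from n=5 down to ≤0.

Answer: 6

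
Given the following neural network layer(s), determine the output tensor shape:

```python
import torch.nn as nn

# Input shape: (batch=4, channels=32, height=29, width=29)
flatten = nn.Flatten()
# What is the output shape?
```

Input: (4, 32, 29, 29) -> Output: (4, 26912)

Answer: (4, 26912)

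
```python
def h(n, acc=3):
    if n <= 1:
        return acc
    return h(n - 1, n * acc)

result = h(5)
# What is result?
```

Accumulator trace (n, acc): (5, 3) -> (4, 15) -> (3, 60) -> (2, 180) -> (1, 360) -> return 360

Answer: 360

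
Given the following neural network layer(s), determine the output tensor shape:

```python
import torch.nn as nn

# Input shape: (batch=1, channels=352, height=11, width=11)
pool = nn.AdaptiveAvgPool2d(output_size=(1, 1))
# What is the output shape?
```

Input: (1, 352, 11, 11) -> Output: (1, 352, 1, 1)

Answer: (1, 352, 1, 1)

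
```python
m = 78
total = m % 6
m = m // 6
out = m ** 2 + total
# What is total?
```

Trace:
`m = 78` → m = 78
`total = m % 6` → total = 0
`m = m // 6` → m = 13
`out = m ** 2 + total` → out = 169
So total = 0

Answer: 0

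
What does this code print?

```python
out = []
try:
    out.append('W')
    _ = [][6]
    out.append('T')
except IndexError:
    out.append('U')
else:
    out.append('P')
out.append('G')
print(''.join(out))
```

Execution trace: 'W' (try body) → 'U' (except IndexError) → 'G' (after the try/except). Output: WUG

Answer: WUG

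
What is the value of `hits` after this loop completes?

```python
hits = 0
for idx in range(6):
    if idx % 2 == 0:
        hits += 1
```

Count numbers divisible by 2 in range(6)
`hits` takes the values: 0 → 1 → 2 → 3

Answer: 3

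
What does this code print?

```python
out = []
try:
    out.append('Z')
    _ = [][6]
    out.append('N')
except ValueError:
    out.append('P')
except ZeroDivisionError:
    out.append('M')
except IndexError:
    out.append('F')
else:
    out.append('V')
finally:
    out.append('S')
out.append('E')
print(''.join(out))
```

Execution trace: 'Z' (try body) → 'F' (except IndexError) → 'S' (finally) → 'E' (after the try/except). Output: ZFSE

Answer: ZFSE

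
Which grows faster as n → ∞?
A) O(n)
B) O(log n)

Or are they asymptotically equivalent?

O(n) vs O(log n): Higher order terms dominate.

Answer: A) O(n) grows faster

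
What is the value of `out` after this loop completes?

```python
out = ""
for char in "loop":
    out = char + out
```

Reverse 'loop'
`out` takes the values: "" → "l" → "ol" → "ool" → "pool"

Answer: "pool"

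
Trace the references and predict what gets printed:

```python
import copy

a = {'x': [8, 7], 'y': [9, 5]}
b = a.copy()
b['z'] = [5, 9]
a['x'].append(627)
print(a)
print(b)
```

Key concept: shallow copy of dict with mutable values.
Step by step:
`a = {'x': [8, 7], 'y': [9, 5]}` → a = {'x': [8, 7], 'y': [9, 5]}
`b = a.copy()` → b = {'x': [8, 7], 'y': [9, 5]}
`b['z'] = [5, 9]` → b = {'x': [8, 7], 'y': [9, 5], 'z': [5, 9]}
`a['x'].append(627)` → a = {'x': [8, 7, 627], 'y': [9, 5]}; b = {'x': [8, 7, 627], 'y': [9, 5], 'z': [5, 9]}
`print(a)` → prints {'x': [8, 7, 627], 'y': [9, 5]}
`print(b)` → prints {'x': [8, 7, 627], 'y': [9, 5], 'z': [5, 9]}

Answer:
{'x': [8, 7, 627], 'y': [9, 5]}
{'x': [8, 7, 627], 'y': [9, 5], 'z': [5, 9]}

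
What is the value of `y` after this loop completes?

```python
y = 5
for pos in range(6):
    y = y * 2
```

Multiply by 2, 6 times: 5 * 2^6 = 320
`y` takes the values: 5 → 10 → 20 → 40 → 80 → 160 → 320

Answer: 320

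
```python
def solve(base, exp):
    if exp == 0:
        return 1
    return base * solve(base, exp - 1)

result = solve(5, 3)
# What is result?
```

solve(5, 3) = 5 * 5 * 5 = 125

Answer: 125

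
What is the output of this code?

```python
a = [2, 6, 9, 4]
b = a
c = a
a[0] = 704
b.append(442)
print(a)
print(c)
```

Key concept: multiple aliases.
Step by step:
`a = [2, 6, 9, 4]` → a = [2, 6, 9, 4]
`b = a` → b = [2, 6, 9, 4] (same object as a)
`c = a` → c = [2, 6, 9, 4] (same object as a, b)
`a[0] = 704` → a = [704, 6, 9, 4] (same object as b, c); b = [704, 6, 9, 4] (same object as a, c); c = [704, 6, 9, 4] (same object as a, b)
`b.append(442)` → a = [704, 6, 9, 4, 442] (same object as b, c); b = [704, 6, 9, 4, 442] (same object as a, c); c = [704, 6, 9, 4, 442] (same object as a, b)
`print(a)` → prints [704, 6, 9, 4, 442]
`print(c)` → prints [704, 6, 9, 4, 442]

Answer:
[704, 6, 9, 4, 442]
[704, 6, 9, 4, 442]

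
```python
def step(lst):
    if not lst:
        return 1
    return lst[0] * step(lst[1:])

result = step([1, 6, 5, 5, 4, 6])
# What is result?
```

Product over [1, 6, 5, 5, 4, 6] = 1 * 6 * 5 * 5 * 4 * 6 = 3600

Answer: 3600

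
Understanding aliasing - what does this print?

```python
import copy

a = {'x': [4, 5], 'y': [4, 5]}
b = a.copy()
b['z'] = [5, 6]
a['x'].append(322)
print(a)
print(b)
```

Key concept: shallow copy of dict with mutable values.
Step by step:
`a = {'x': [4, 5], 'y': [4, 5]}` → a = {'x': [4, 5], 'y': [4, 5]}
`b = a.copy()` → b = {'x': [4, 5], 'y': [4, 5]}
`b['z'] = [5, 6]` → b = {'x': [4, 5], 'y': [4, 5], 'z': [5, 6]}
`a['x'].append(322)` → a = {'x': [4, 5, 322], 'y': [4, 5]}; b = {'x': [4, 5, 322], 'y': [4, 5], 'z': [5, 6]}
`print(a)` → prints {'x': [4, 5, 322], 'y': [4, 5]}
`print(b)` → prints {'x': [4, 5, 322], 'y': [4, 5], 'z': [5, 6]}

Answer:
{'x': [4, 5, 322], 'y': [4, 5]}
{'x': [4, 5, 322], 'y': [4, 5], 'z': [5, 6]}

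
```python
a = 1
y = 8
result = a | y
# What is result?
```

Trace:
`a = 1` → a = 1
`y = 8` → y = 8
`result = a | y` → result = 9
So result = 9

Answer: 9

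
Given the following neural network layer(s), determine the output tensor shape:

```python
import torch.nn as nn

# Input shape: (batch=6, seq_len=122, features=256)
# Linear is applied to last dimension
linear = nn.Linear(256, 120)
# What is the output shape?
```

Input: (6, 122, 256) -> Output: (6, 122, 120)

Answer: (6, 122, 120)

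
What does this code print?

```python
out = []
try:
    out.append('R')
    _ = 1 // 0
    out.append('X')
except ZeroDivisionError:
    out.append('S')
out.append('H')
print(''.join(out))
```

Execution trace: 'R' (try body) → 'S' (except ZeroDivisionError) → 'H' (after the try/except). Output: RSH

Answer: RSH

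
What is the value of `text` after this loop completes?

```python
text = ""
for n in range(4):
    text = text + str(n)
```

Concatenate digits 0 to 3
`text` takes the values: "" → "0" → "01" → "012" → "0123"

Answer: "0123"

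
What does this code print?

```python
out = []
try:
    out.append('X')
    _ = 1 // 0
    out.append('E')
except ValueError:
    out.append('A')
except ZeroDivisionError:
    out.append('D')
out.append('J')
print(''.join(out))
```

Execution trace: 'X' (try body) → 'D' (except ZeroDivisionError) → 'J' (after the try/except). Output: XDJ

Answer: XDJ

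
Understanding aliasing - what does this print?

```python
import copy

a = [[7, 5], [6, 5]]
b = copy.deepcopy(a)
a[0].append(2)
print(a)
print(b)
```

Key concept: deep copy is fully independent.
Step by step:
`a = [[7, 5], [6, 5]]` → a = [[7, 5], [6, 5]]
`b = copy.deepcopy(a)` → b = [[7, 5], [6, 5]]
`a[0].append(2)` → a = [[7, 5, 2], [6, 5]]
`print(a)` → prints [[7, 5, 2], [6, 5]]
`print(b)` → prints [[7, 5], [6, 5]]

Answer:
[[7, 5, 2], [6, 5]]
[[7, 5], [6, 5]]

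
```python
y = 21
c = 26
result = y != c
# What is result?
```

Trace:
`y = 21` → y = 21
`c = 26` → c = 26
`result = y != c` → result = True
So result = True

Answer: True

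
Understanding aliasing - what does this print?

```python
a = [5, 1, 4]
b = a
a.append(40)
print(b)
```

Key concept: basic list aliasing.
Step by step:
`a = [5, 1, 4]` → a = [5, 1, 4]
`b = a` → b = [5, 1, 4] (same object as a)
`a.append(40)` → a = [5, 1, 4, 40] (same object as b); b = [5, 1, 4, 40] (same object as a)
`print(b)` → prints [5, 1, 4, 40]

Answer: [5, 1, 4, 40]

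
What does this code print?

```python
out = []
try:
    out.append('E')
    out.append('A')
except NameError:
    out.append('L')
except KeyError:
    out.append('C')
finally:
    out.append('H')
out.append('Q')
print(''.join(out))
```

Execution trace: 'E' (try body) → 'A' (try body, no exception) → 'H' (finally) → 'Q' (after the try/except). Output: EAHQ

Answer: EAHQ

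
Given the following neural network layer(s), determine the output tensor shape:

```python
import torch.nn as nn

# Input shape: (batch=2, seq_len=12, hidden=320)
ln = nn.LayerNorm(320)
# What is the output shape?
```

Input: (2, 12, 320) -> Output: (2, 12, 320)

Answer: (2, 12, 320)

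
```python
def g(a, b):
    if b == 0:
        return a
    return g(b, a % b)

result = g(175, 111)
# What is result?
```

g(175, 111) -> g(111, 64) -> g(64, 47) -> g(47, 17) -> g(17, 13) -> g(13, 4) -> g(4, 1) -> g(1, 0) -> 1

Answer: 1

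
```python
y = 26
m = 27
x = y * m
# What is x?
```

Trace:
`y = 26` → y = 26
`m = 27` → m = 27
`x = y * m` → x = 702
So x = 702

Answer: 702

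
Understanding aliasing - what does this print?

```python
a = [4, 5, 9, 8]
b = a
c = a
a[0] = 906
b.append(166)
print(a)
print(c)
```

Key concept: multiple aliases.
Step by step:
`a = [4, 5, 9, 8]` → a = [4, 5, 9, 8]
`b = a` → b = [4, 5, 9, 8] (same object as a)
`c = a` → c = [4, 5, 9, 8] (same object as a, b)
`a[0] = 906` → a = [906, 5, 9, 8] (same object as b, c); b = [906, 5, 9, 8] (same object as a, c); c = [906, 5, 9, 8] (same object as a, b)
`b.append(166)` → a = [906, 5, 9, 8, 166] (same object as b, c); b = [906, 5, 9, 8, 166] (same object as a, c); c = [906, 5, 9, 8, 166] (same object as a, b)
`print(a)` → prints [906, 5, 9, 8, 166]
`print(c)` → prints [906, 5, 9, 8, 166]

Answer:
[906, 5, 9, 8, 166]
[906, 5, 9, 8, 166]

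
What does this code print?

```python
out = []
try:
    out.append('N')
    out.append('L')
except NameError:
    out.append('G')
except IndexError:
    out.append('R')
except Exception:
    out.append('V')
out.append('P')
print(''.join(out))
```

Execution trace: 'N' (try body) → 'L' (try body, no exception) → 'P' (after the try/except). Output: NLP

Answer: NLP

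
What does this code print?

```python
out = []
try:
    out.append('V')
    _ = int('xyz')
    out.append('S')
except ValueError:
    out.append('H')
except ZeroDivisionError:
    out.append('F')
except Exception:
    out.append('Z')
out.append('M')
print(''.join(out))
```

Execution trace: 'V' (try body) → 'H' (except ValueError) → 'M' (after the try/except). Output: VHM

Answer: VHM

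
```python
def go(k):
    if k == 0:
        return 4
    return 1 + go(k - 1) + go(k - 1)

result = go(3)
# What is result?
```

go(k) = 1 + 2·go(k-1), go(0)=4. Closed form: (4+1)·2^3 - 1 = 39.

Answer: 39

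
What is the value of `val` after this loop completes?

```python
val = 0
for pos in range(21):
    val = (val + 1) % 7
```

Increment mod 7, 21 times = 0
`val` takes the values: 0 → 1 → 2 → 3 → 4 → 5 → 6 → 0 → 1 → 2 → 3 → 4 → 5 → 6 → 0 → 1 → 2 → 3 → 4 → 5 → 6 → 0

Answer: 0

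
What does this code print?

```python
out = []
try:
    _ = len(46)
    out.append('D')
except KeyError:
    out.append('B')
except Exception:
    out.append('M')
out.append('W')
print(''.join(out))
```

Execution trace: 'M' (except Exception) → 'W' (after the try/except). Output: MW

Answer: MW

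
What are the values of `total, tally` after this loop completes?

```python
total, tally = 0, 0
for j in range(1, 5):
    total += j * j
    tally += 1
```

Sum of squares and count
`total, tally` takes the values: (0, 0) → (1, 0) → (1, 1) → (5, 1) → (5, 2) → (14, 2) → (14, 3) → (30, 3) → (30, 4)

Answer: 30, 4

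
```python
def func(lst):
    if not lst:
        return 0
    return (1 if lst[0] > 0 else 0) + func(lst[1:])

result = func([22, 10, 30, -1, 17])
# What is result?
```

Count of positive elements in [22, 10, 30, -1, 17] = 4

Answer: 4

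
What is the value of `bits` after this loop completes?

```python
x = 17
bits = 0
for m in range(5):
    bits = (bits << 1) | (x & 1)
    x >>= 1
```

Reverse lowest 5 bits of 17
`bits` takes the values: 0 → 1 → 2 → 4 → 8 → 17

Answer: 17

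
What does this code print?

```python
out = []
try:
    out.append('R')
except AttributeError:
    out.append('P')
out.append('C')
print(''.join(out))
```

Execution trace: 'R' (try body, no exception) → 'C' (after the try/except). Output: RC

Answer: RC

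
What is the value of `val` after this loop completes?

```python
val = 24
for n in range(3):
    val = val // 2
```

Halve 3 times: 24 // 2^3 = 3
`val` takes the values: 24 → 12 → 6 → 3

Answer: 3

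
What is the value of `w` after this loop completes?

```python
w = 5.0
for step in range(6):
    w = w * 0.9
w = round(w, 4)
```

Exponential decay: 5.0 * 0.9^6
`w` takes the values: 5.0 → 4.5 → 4.05 → 3.645 → 3.2805 → 2.95245 → 2.657205 → 2.6572

Answer: 2.6572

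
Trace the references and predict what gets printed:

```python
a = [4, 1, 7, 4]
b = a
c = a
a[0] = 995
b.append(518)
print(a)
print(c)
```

Key concept: multiple aliases.
Step by step:
`a = [4, 1, 7, 4]` → a = [4, 1, 7, 4]
`b = a` → b = [4, 1, 7, 4] (same object as a)
`c = a` → c = [4, 1, 7, 4] (same object as a, b)
`a[0] = 995` → a = [995, 1, 7, 4] (same object as b, c); b = [995, 1, 7, 4] (same object as a, c); c = [995, 1, 7, 4] (same object as a, b)
`b.append(518)` → a = [995, 1, 7, 4, 518] (same object as b, c); b = [995, 1, 7, 4, 518] (same object as a, c); c = [995, 1, 7, 4, 518] (same object as a, b)
`print(a)` → prints [995, 1, 7, 4, 518]
`print(c)` → prints [995, 1, 7, 4, 518]

Answer:
[995, 1, 7, 4, 518]
[995, 1, 7, 4, 518]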